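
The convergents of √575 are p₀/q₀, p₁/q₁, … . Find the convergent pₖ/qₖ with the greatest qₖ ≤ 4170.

√575 = [23; 1, 46, …] (period length 2).
Convergents:
  p_0/q_0 = 23/1
  p_1/q_1 = 24/1
  p_2/q_2 = 1127/47
  p_3/q_3 = 1151/48
  p_4/q_4 = 54073/2255
  p_5/q_5 = 55224/2303
  p_6/q_6 = 2594377/108193
q_5 = 2303 ≤ 4170 < 108193 = q_6, so the answer is 55224/2303.

55224/2303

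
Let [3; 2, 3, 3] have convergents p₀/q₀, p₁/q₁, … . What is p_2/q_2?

Using pₖ = aₖpₖ₋₁ + pₖ₋₂, qₖ = aₖqₖ₋₁ + qₖ₋₂ (with p₋₁=1, p₋₂=0, q₋₁=0, q₋₂=1):
  k=0: a=3, p=3, q=1
  k=1: a=2, p=7, q=2
  k=2: a=3, p=24, q=7

24/7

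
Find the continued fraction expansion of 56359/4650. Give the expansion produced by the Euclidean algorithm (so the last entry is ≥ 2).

56359 = 12×4650 + 559
4650 = 8×559 + 178
559 = 3×178 + 25
178 = 7×25 + 3
25 = 8×3 + 1
3 = 3×1 + 0  (stop)
So 56359/4650 = [12; 8, 3, 7, 8, 3].

[12; 8, 3, 7, 8, 3]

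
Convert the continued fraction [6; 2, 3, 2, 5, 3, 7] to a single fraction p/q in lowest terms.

Fold from the inside: start with 7/1.
  3 + 1/7 = 22/7
  5 + 7/22 = 117/22
  2 + 22/117 = 256/117
  3 + 117/256 = 885/256
  2 + 256/885 = 2026/885
  6 + 885/2026 = 13041/2026

13041/2026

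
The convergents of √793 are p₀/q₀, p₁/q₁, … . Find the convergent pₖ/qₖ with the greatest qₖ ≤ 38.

704/25

√793 = [28; 6, 4, 6, 56, …] (period length 4).
Convergents:
  p_0/q_0 = 28/1
  p_1/q_1 = 169/6
  p_2/q_2 = 704/25
  p_3/q_3 = 4393/156
q_2 = 25 ≤ 38 < 156 = q_3, so the answer is 704/25.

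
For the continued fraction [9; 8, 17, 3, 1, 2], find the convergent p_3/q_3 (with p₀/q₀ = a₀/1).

Using pₖ = aₖpₖ₋₁ + pₖ₋₂, qₖ = aₖqₖ₋₁ + qₖ₋₂ (with p₋₁=1, p₋₂=0, q₋₁=0, q₋₂=1):
  k=0: a=9, p=9, q=1
  k=1: a=8, p=73, q=8
  k=2: a=17, p=1250, q=137
  k=3: a=3, p=3823, q=419

3823/419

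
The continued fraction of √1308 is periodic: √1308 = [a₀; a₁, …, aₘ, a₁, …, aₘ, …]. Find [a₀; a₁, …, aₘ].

a₀ = ⌊√1308⌋ = 36.

[36; 6, 72]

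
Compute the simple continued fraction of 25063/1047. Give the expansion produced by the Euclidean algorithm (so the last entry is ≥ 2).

25063 = 23*1047 + 982
1047 = 1*982 + 65
982 = 15*65 + 7
65 = 9*7 + 2
7 = 3*2 + 1
2 = 2*1 + 0  (stop)
So 25063/1047 = [23; 1, 15, 9, 3, 2].

[23; 1, 15, 9, 3, 2]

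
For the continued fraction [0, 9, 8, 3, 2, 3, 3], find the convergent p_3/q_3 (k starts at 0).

25/228

Using pₖ = aₖpₖ₋₁ + pₖ₋₂, qₖ = aₖqₖ₋₁ + qₖ₋₂ (with p₋₁=1, p₋₂=0, q₋₁=0, q₋₂=1):
  k=0: a=0, p=0, q=1
  k=1: a=9, p=1, q=9
  k=2: a=8, p=8, q=73
  k=3: a=3, p=25, q=228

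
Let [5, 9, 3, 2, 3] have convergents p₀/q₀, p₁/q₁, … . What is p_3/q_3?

Using pₖ = aₖpₖ₋₁ + pₖ₋₂, qₖ = aₖqₖ₋₁ + qₖ₋₂ (with p₋₁=1, p₋₂=0, q₋₁=0, q₋₂=1):
  k=0: a=5, p=5, q=1
  k=1: a=9, p=46, q=9
  k=2: a=3, p=143, q=28
  k=3: a=2, p=332, q=65

332/65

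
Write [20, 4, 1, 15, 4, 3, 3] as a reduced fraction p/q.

Using pₖ = aₖpₖ₋₁ + pₖ₋₂ and qₖ = aₖqₖ₋₁ + qₖ₋₂:
  k=0: a=20, p=20, q=1
  k=1: a=4, p=81, q=4
  k=2: a=1, p=101, q=5
  k=3: a=15, p=1596, q=79
  k=4: a=4, p=6485, q=321
  k=5: a=3, p=21051, q=1042
  k=6: a=3, p=69638, q=3447

69638/3447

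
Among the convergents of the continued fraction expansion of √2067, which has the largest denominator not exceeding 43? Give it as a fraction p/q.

1273/28

√2067 = [45; 2, 6, 2, 90, …] (period length 4).
Convergents:
  p_0/q_0 = 45/1
  p_1/q_1 = 91/2
  p_2/q_2 = 591/13
  p_3/q_3 = 1273/28
  p_4/q_4 = 115161/2533
q_3 = 28 ≤ 43 < 2533 = q_4, so the answer is 1273/28.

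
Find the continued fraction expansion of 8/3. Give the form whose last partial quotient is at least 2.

8 = 2·3 + 2
3 = 1·2 + 1
2 = 2·1 + 0  (stop)
So 8/3 = [2; 1, 2].

[2; 1, 2]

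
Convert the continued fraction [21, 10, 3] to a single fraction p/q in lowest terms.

Using pₖ = aₖpₖ₋₁ + pₖ₋₂ and qₖ = aₖqₖ₋₁ + qₖ₋₂:
  k=0: a=21, p=21, q=1
  k=1: a=10, p=211, q=10
  k=2: a=3, p=654, q=31

654/31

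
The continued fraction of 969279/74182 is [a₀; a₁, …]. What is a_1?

15

969279 = 13·74182 + 4913   →  a_0 = 13
74182 = 15·4913 + 487   →  a_1 = 15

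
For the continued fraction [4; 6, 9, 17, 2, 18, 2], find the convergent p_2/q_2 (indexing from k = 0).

229/55

Using pₖ = aₖpₖ₋₁ + pₖ₋₂, qₖ = aₖqₖ₋₁ + qₖ₋₂ (with p₋₁=1, p₋₂=0, q₋₁=0, q₋₂=1):
  k=0: a=4, p=4, q=1
  k=1: a=6, p=25, q=6
  k=2: a=9, p=229, q=55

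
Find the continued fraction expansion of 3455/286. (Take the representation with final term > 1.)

[12; 12, 2, 3, 3]

3455 = 12·286 + 23
286 = 12·23 + 10
23 = 2·10 + 3
10 = 3·3 + 1
3 = 3·1 + 0  (stop)
So 3455/286 = [12; 12, 2, 3, 3].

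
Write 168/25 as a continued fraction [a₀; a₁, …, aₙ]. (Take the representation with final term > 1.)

[6; 1, 2, 1, 1, 3]

168 = 6*25 + 18
25 = 1*18 + 7
18 = 2*7 + 4
7 = 1*4 + 3
4 = 1*3 + 1
3 = 3*1 + 0  (stop)
So 168/25 = [6; 1, 2, 1, 1, 3].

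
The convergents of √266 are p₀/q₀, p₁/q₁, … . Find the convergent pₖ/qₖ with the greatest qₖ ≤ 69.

√266 = [16; 3, 4, 3, 32, …] (period length 4).
Convergents:
  p_0/q_0 = 16/1
  p_1/q_1 = 49/3
  p_2/q_2 = 212/13
  p_3/q_3 = 685/42
  p_4/q_4 = 22132/1357
q_3 = 42 ≤ 69 < 1357 = q_4, so the answer is 685/42.

685/42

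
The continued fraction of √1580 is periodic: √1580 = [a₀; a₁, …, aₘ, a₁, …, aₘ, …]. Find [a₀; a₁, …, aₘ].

[39; 1, 2, 1, 78]

a₀ = ⌊√1580⌋ = 39.
With m₀=0, d₀=1 and mₖ₊₁ = dₖaₖ − mₖ, dₖ₊₁ = (n − mₖ₊₁²)/dₖ, aₖ₊₁ = ⌊(a₀+mₖ₊₁)/dₖ₊₁⌋:
  k=1: m=39, d=59, a=1
  k=2: m=20, d=20, a=2
  k=3: m=20, d=59, a=1
  k=4: m=39, d=1, a=78
d=1 and a=2a₀=78 at k=4, so the next step gives (m, d) = (39, 59) again — its k=1 value — and the period has length 4.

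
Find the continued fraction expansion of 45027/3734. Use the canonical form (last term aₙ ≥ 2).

[12; 17, 19, 1, 10]

45027 = 12×3734 + 219
3734 = 17×219 + 11
219 = 19×11 + 10
11 = 1×10 + 1
10 = 10×1 + 0  (stop)
So 45027/3734 = [12; 17, 19, 1, 10].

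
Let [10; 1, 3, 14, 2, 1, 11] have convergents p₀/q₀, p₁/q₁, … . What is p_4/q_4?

Using pₖ = aₖpₖ₋₁ + pₖ₋₂, qₖ = aₖqₖ₋₁ + qₖ₋₂ (with p₋₁=1, p₋₂=0, q₋₁=0, q₋₂=1):
  k=0: a=10, p=10, q=1
  k=1: a=1, p=11, q=1
  k=2: a=3, p=43, q=4
  k=3: a=14, p=613, q=57
  k=4: a=2, p=1269, q=118

1269/118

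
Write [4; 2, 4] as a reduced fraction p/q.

Using pₖ = aₖpₖ₋₁ + pₖ₋₂ and qₖ = aₖqₖ₋₁ + qₖ₋₂:
  k=0: a=4, p=4, q=1
  k=1: a=2, p=9, q=2
  k=2: a=4, p=40, q=9

40/9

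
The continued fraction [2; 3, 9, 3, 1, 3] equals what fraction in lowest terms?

Using pₖ = aₖpₖ₋₁ + pₖ₋₂ and qₖ = aₖqₖ₋₁ + qₖ₋₂:
  k=0: a=2, p=2, q=1
  k=1: a=3, p=7, q=3
  k=2: a=9, p=65, q=28
  k=3: a=3, p=202, q=87
  k=4: a=1, p=267, q=115
  k=5: a=3, p=1003, q=432

1003/432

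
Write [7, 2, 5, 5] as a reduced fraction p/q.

425/57

Using pₖ = aₖpₖ₋₁ + pₖ₋₂ and qₖ = aₖqₖ₋₁ + qₖ₋₂:
  k=0: a=7, p=7, q=1
  k=1: a=2, p=15, q=2
  k=2: a=5, p=82, q=11
  k=3: a=5, p=425, q=57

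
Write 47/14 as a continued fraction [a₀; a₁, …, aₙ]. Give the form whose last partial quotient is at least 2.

47 = 3·14 + 5
14 = 2·5 + 4
5 = 1·4 + 1
4 = 4·1 + 0  (stop)
So 47/14 = [3; 2, 1, 4].

[3; 2, 1, 4]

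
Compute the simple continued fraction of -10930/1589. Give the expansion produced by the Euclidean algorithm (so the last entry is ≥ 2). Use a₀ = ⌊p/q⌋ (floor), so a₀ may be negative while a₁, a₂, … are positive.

-10930 = -7·1589 + 193
1589 = 8·193 + 45
193 = 4·45 + 13
45 = 3·13 + 6
13 = 2·6 + 1
6 = 6·1 + 0  (stop)
So -10930/1589 = [-7; 8, 4, 3, 2, 6].

[-7; 8, 4, 3, 2, 6]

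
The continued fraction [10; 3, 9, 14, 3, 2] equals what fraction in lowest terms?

Using pₖ = aₖpₖ₋₁ + pₖ₋₂ and qₖ = aₖqₖ₋₁ + qₖ₋₂:
  k=0: a=10, p=10, q=1
  k=1: a=3, p=31, q=3
  k=2: a=9, p=289, q=28
  k=3: a=14, p=4077, q=395
  k=4: a=3, p=12520, q=1213
  k=5: a=2, p=29117, q=2821

29117/2821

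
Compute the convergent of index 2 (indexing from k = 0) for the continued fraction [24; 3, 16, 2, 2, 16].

Using pₖ = aₖpₖ₋₁ + pₖ₋₂, qₖ = aₖqₖ₋₁ + qₖ₋₂ (with p₋₁=1, p₋₂=0, q₋₁=0, q₋₂=1):
  k=0: a=24, p=24, q=1
  k=1: a=3, p=73, q=3
  k=2: a=16, p=1192, q=49

1192/49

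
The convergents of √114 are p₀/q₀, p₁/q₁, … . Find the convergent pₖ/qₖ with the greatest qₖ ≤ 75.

√114 = [10; 1, 2, 10, 2, 1, 20, …] (period length 6).
Convergents:
  p_0/q_0 = 10/1
  p_1/q_1 = 11/1
  p_2/q_2 = 32/3
  p_3/q_3 = 331/31
  p_4/q_4 = 694/65
  p_5/q_5 = 1025/96
q_4 = 65 ≤ 75 < 96 = q_5, so the answer is 694/65.

694/65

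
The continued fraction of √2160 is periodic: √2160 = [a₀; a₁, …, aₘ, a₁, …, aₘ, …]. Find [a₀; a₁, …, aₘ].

[46; 2, 9, 1, 4, 1, 9, 2, 92]

a₀ = ⌊√2160⌋ = 46.
With m₀=0, d₀=1 and mₖ₊₁ = dₖaₖ − mₖ, dₖ₊₁ = (n − mₖ₊₁²)/dₖ, aₖ₊₁ = ⌊(a₀+mₖ₊₁)/dₖ₊₁⌋:
  k=1: m=46, d=44, a=2
  k=2: m=42, d=9, a=9
  k=3: m=39, d=71, a=1
  k=4: m=32, d=16, a=4
  k=5: m=32, d=71, a=1
  k=6: m=39, d=9, a=9
  k=7: m=42, d=44, a=2
  k=8: m=46, d=1, a=92
d=1 and a=2a₀=92 at k=8, so the next step gives (m, d) = (46, 44) again — its k=1 value — and the period has length 8.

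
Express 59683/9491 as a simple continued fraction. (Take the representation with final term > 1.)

[6; 3, 2, 7, 4, 3, 6, 2]

59683 = 6*9491 + 2737
9491 = 3*2737 + 1280
2737 = 2*1280 + 177
1280 = 7*177 + 41
177 = 4*41 + 13
41 = 3*13 + 2
13 = 6*2 + 1
2 = 2*1 + 0  (stop)
So 59683/9491 = [6; 3, 2, 7, 4, 3, 6, 2].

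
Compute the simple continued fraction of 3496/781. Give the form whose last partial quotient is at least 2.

[4; 2, 10, 18, 2]

3496 = 4×781 + 372
781 = 2×372 + 37
372 = 10×37 + 2
37 = 18×2 + 1
2 = 2×1 + 0  (stop)
So 3496/781 = [4; 2, 10, 18, 2].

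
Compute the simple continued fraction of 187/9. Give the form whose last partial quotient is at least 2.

[20; 1, 3, 2]

187 = 20*9 + 7
9 = 1*7 + 2
7 = 3*2 + 1
2 = 2*1 + 0  (stop)
So 187/9 = [20; 1, 3, 2].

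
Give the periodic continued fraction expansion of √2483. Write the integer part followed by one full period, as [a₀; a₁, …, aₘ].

a₀ = ⌊√2483⌋ = 49.
With m₀=0, d₀=1 and mₖ₊₁ = dₖaₖ − mₖ, dₖ₊₁ = (n − mₖ₊₁²)/dₖ, aₖ₊₁ = ⌊(a₀+mₖ₊₁)/dₖ₊₁⌋:
  k=1: m=49, d=82, a=1
  k=2: m=33, d=17, a=4
  k=3: m=35, d=74, a=1
  k=4: m=39, d=13, a=6
  k=5: m=39, d=74, a=1
  k=6: m=35, d=17, a=4
  k=7: m=33, d=82, a=1
  k=8: m=49, d=1, a=98
d=1 and a=2a₀=98 at k=8, so the next step gives (m, d) = (49, 82) again — its k=1 value — and the period has length 8.

[49; 1, 4, 1, 6, 1, 4, 1, 98]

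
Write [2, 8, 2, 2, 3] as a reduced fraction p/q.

Fold from the inside: start with 3/1.
  2 + 1/3 = 7/3
  2 + 3/7 = 17/7
  8 + 7/17 = 143/17
  2 + 17/143 = 303/143

303/143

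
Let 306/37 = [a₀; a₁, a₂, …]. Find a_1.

3

306 = 8·37 + 10   →  a_0 = 8
37 = 3·10 + 7   →  a_1 = 3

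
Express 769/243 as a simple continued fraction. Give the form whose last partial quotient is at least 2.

[3; 6, 13, 3]

769 = 3×243 + 40
243 = 6×40 + 3
40 = 13×3 + 1
3 = 3×1 + 0  (stop)
So 769/243 = [3; 6, 13, 3].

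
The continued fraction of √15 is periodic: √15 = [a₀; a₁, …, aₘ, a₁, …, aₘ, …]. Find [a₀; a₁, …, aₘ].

a₀ = ⌊√15⌋ = 3.
With m₀=0, d₀=1 and mₖ₊₁ = dₖaₖ − mₖ, dₖ₊₁ = (n − mₖ₊₁²)/dₖ, aₖ₊₁ = ⌊(a₀+mₖ₊₁)/dₖ₊₁⌋:
  k=1: m=3, d=6, a=1
  k=2: m=3, d=1, a=6
d=1 and a=2a₀=6 at k=2, so the next step gives (m, d) = (3, 6) again — its k=1 value — and the period has length 2.

[3; 1, 6]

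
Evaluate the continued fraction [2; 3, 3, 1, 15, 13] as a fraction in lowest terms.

6179/2678

Fold from the inside: start with 13/1.
  15 + 1/13 = 196/13
  1 + 13/196 = 209/196
  3 + 196/209 = 823/209
  3 + 209/823 = 2678/823
  2 + 823/2678 = 6179/2678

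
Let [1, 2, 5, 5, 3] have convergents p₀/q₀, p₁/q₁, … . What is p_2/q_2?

16/11

Using pₖ = aₖpₖ₋₁ + pₖ₋₂, qₖ = aₖqₖ₋₁ + qₖ₋₂ (with p₋₁=1, p₋₂=0, q₋₁=0, q₋₂=1):
  k=0: a=1, p=1, q=1
  k=1: a=2, p=3, q=2
  k=2: a=5, p=16, q=11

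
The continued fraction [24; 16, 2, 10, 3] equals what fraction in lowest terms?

25769/1071

Using pₖ = aₖpₖ₋₁ + pₖ₋₂ and qₖ = aₖqₖ₋₁ + qₖ₋₂:
  k=0: a=24, p=24, q=1
  k=1: a=16, p=385, q=16
  k=2: a=2, p=794, q=33
  k=3: a=10, p=8325, q=346
  k=4: a=3, p=25769, q=1071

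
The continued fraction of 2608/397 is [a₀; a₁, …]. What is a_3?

2608 = 6·397 + 226   →  a_0 = 6
397 = 1·226 + 171   →  a_1 = 1
226 = 1·171 + 55   →  a_2 = 1
171 = 3·55 + 6   →  a_3 = 3

3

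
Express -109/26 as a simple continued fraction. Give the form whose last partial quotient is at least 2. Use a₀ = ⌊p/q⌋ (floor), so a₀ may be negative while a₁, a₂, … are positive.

[-5; 1, 4, 5]

-109 = -5×26 + 21
26 = 1×21 + 5
21 = 4×5 + 1
5 = 5×1 + 0  (stop)
So -109/26 = [-5; 1, 4, 5].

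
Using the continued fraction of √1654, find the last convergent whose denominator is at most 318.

√1654 = [40; 1, 2, 40, 2, 1, 80, …] (period length 6).
Convergents:
  p_0/q_0 = 40/1
  p_1/q_1 = 41/1
  p_2/q_2 = 122/3
  p_3/q_3 = 4921/121
  p_4/q_4 = 9964/245
  p_5/q_5 = 14885/366
q_4 = 245 ≤ 318 < 366 = q_5, so the answer is 9964/245.

9964/245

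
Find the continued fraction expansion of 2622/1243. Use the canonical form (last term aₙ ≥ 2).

[2; 9, 7, 6, 3]

2622 = 2*1243 + 136
1243 = 9*136 + 19
136 = 7*19 + 3
19 = 6*3 + 1
3 = 3*1 + 0  (stop)
So 2622/1243 = [2; 9, 7, 6, 3].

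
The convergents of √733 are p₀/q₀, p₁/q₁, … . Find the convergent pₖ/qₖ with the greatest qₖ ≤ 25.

379/14

√733 = [27; 13, 1, 1, 13, 54, …] (period length 5).
Convergents:
  p_0/q_0 = 27/1
  p_1/q_1 = 352/13
  p_2/q_2 = 379/14
  p_3/q_3 = 731/27
q_2 = 14 ≤ 25 < 27 = q_3, so the answer is 379/14.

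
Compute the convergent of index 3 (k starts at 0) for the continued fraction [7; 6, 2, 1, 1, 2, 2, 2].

Using pₖ = aₖpₖ₋₁ + pₖ₋₂, qₖ = aₖqₖ₋₁ + qₖ₋₂ (with p₋₁=1, p₋₂=0, q₋₁=0, q₋₂=1):
  k=0: a=7, p=7, q=1
  k=1: a=6, p=43, q=6
  k=2: a=2, p=93, q=13
  k=3: a=1, p=136, q=19

136/19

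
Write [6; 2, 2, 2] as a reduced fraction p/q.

Fold from the inside: start with 2/1.
  2 + 1/2 = 5/2
  2 + 2/5 = 12/5
  6 + 5/12 = 77/12

77/12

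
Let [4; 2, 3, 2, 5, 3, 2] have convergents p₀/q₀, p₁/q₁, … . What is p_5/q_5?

Using pₖ = aₖpₖ₋₁ + pₖ₋₂, qₖ = aₖqₖ₋₁ + qₖ₋₂ (with p₋₁=1, p₋₂=0, q₋₁=0, q₋₂=1):
  k=0: a=4, p=4, q=1
  k=1: a=2, p=9, q=2
  k=2: a=3, p=31, q=7
  k=3: a=2, p=71, q=16
  k=4: a=5, p=386, q=87
  k=5: a=3, p=1229, q=277

1229/277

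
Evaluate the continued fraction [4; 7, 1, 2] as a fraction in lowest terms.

Fold from the inside: start with 2/1.
  1 + 1/2 = 3/2
  7 + 2/3 = 23/3
  4 + 3/23 = 95/23

95/23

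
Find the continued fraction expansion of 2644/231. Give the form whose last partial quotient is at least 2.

2644 = 11·231 + 103
231 = 2·103 + 25
103 = 4·25 + 3
25 = 8·3 + 1
3 = 3·1 + 0  (stop)
So 2644/231 = [11; 2, 4, 8, 3].

[11; 2, 4, 8, 3]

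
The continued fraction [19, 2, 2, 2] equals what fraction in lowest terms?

Fold from the inside: start with 2/1.
  2 + 1/2 = 5/2
  2 + 2/5 = 12/5
  19 + 5/12 = 233/12

233/12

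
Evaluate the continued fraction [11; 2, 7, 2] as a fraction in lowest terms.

367/32

Fold from the inside: start with 2/1.
  7 + 1/2 = 15/2
  2 + 2/15 = 32/15
  11 + 15/32 = 367/32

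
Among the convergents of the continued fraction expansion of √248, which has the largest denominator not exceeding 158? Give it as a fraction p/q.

√248 = [15; 1, 2, 1, 30, …] (period length 4).
Convergents:
  p_0/q_0 = 15/1
  p_1/q_1 = 16/1
  p_2/q_2 = 47/3
  p_3/q_3 = 63/4
  p_4/q_4 = 1937/123
  p_5/q_5 = 2000/127
  p_6/q_6 = 5937/377
q_5 = 127 ≤ 158 < 377 = q_6, so the answer is 2000/127.

2000/127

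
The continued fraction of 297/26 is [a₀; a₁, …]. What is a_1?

2

297 = 11·26 + 11   →  a_0 = 11
26 = 2·11 + 4   →  a_1 = 2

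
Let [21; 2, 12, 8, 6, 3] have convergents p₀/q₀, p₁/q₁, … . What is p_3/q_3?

4339/202

Using pₖ = aₖpₖ₋₁ + pₖ₋₂, qₖ = aₖqₖ₋₁ + qₖ₋₂ (with p₋₁=1, p₋₂=0, q₋₁=0, q₋₂=1):
  k=0: a=21, p=21, q=1
  k=1: a=2, p=43, q=2
  k=2: a=12, p=537, q=25
  k=3: a=8, p=4339, q=202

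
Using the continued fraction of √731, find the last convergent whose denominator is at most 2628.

√731 = [27; 27, 54, …] (period length 2).
Convergents:
  p_0/q_0 = 27/1
  p_1/q_1 = 730/27
  p_2/q_2 = 39447/1459
  p_3/q_3 = 1065799/39420
q_2 = 1459 ≤ 2628 < 39420 = q_3, so the answer is 39447/1459.

39447/1459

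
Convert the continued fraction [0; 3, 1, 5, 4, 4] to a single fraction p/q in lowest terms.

106/407

Using pₖ = aₖpₖ₋₁ + pₖ₋₂ and qₖ = aₖqₖ₋₁ + qₖ₋₂:
  k=0: a=0, p=0, q=1
  k=1: a=3, p=1, q=3
  k=2: a=1, p=1, q=4
  k=3: a=5, p=6, q=23
  k=4: a=4, p=25, q=96
  k=5: a=4, p=106, q=407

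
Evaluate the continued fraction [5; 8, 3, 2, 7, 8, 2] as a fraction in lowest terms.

38113/7443

Fold from the inside: start with 2/1.
  8 + 1/2 = 17/2
  7 + 2/17 = 121/17
  2 + 17/121 = 259/121
  3 + 121/259 = 898/259
  8 + 259/898 = 7443/898
  5 + 898/7443 = 38113/7443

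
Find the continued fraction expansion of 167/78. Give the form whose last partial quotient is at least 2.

[2; 7, 11]

167 = 2×78 + 11
78 = 7×11 + 1
11 = 11×1 + 0  (stop)
So 167/78 = [2; 7, 11].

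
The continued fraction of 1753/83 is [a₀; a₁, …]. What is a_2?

1753 = 21·83 + 10   →  a_0 = 21
83 = 8·10 + 3   →  a_1 = 8
10 = 3·3 + 1   →  a_2 = 3

3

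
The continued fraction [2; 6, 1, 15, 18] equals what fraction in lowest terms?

4299/2005

Using pₖ = aₖpₖ₋₁ + pₖ₋₂ and qₖ = aₖqₖ₋₁ + qₖ₋₂:
  k=0: a=2, p=2, q=1
  k=1: a=6, p=13, q=6
  k=2: a=1, p=15, q=7
  k=3: a=15, p=238, q=111
  k=4: a=18, p=4299, q=2005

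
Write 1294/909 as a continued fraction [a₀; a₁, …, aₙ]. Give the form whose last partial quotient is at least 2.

[1; 2, 2, 1, 3, 2, 1, 10]

1294 = 1×909 + 385
909 = 2×385 + 139
385 = 2×139 + 107
139 = 1×107 + 32
107 = 3×32 + 11
32 = 2×11 + 10
11 = 1×10 + 1
10 = 10×1 + 0  (stop)
So 1294/909 = [1; 2, 2, 1, 3, 2, 1, 10].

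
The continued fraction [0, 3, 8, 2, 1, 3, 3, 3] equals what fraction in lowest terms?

Using pₖ = aₖpₖ₋₁ + pₖ₋₂ and qₖ = aₖqₖ₋₁ + qₖ₋₂:
  k=0: a=0, p=0, q=1
  k=1: a=3, p=1, q=3
  k=2: a=8, p=8, q=25
  k=3: a=2, p=17, q=53
  k=4: a=1, p=25, q=78
  k=5: a=3, p=92, q=287
  k=6: a=3, p=301, q=939
  k=7: a=3, p=995, q=3104

995/3104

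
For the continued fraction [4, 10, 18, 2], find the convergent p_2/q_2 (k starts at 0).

Using pₖ = aₖpₖ₋₁ + pₖ₋₂, qₖ = aₖqₖ₋₁ + qₖ₋₂ (with p₋₁=1, p₋₂=0, q₋₁=0, q₋₂=1):
  k=0: a=4, p=4, q=1
  k=1: a=10, p=41, q=10
  k=2: a=18, p=742, q=181

742/181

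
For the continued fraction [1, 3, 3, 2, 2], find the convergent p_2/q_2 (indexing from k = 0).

Using pₖ = aₖpₖ₋₁ + pₖ₋₂, qₖ = aₖqₖ₋₁ + qₖ₋₂ (with p₋₁=1, p₋₂=0, q₋₁=0, q₋₂=1):
  k=0: a=1, p=1, q=1
  k=1: a=3, p=4, q=3
  k=2: a=3, p=13, q=10

13/10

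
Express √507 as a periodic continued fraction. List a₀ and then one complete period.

a₀ = ⌊√507⌋ = 22.
With m₀=0, d₀=1 and mₖ₊₁ = dₖaₖ − mₖ, dₖ₊₁ = (n − mₖ₊₁²)/dₖ, aₖ₊₁ = ⌊(a₀+mₖ₊₁)/dₖ₊₁⌋:
  k=1: m=22, d=23, a=1
  k=2: m=1, d=22, a=1
  k=3: m=21, d=3, a=14
  k=4: m=21, d=22, a=1
  k=5: m=1, d=23, a=1
  k=6: m=22, d=1, a=44
d=1 and a=2a₀=44 at k=6, so the next step gives (m, d) = (22, 23) again — its k=1 value — and the period has length 6.

[22; 1, 1, 14, 1, 1, 44]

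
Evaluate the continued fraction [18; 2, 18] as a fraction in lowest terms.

684/37

Fold from the inside: start with 18/1.
  2 + 1/18 = 37/18
  18 + 18/37 = 684/37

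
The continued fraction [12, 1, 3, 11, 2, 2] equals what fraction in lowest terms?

Using pₖ = aₖpₖ₋₁ + pₖ₋₂ and qₖ = aₖqₖ₋₁ + qₖ₋₂:
  k=0: a=12, p=12, q=1
  k=1: a=1, p=13, q=1
  k=2: a=3, p=51, q=4
  k=3: a=11, p=574, q=45
  k=4: a=2, p=1199, q=94
  k=5: a=2, p=2972, q=233

2972/233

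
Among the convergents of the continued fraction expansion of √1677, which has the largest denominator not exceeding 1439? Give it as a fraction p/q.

√1677 = [40; 1, 19, 2, 19, 1, 80, …] (period length 6).
Convergents:
  p_0/q_0 = 40/1
  p_1/q_1 = 41/1
  p_2/q_2 = 819/20
  p_3/q_3 = 1679/41
  p_4/q_4 = 32720/799
  p_5/q_5 = 34399/840
  p_6/q_6 = 2784640/67999
q_5 = 840 ≤ 1439 < 67999 = q_6, so the answer is 34399/840.

34399/840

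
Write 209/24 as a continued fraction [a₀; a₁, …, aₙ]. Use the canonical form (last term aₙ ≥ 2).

209 = 8·24 + 17
24 = 1·17 + 7
17 = 2·7 + 3
7 = 2·3 + 1
3 = 3·1 + 0  (stop)
So 209/24 = [8; 1, 2, 2, 3].

[8; 1, 2, 2, 3]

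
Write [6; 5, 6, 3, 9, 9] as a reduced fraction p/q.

Fold from the inside: start with 9/1.
  9 + 1/9 = 82/9
  3 + 9/82 = 255/82
  6 + 82/255 = 1612/255
  5 + 255/1612 = 8315/1612
  6 + 1612/8315 = 51502/8315

51502/8315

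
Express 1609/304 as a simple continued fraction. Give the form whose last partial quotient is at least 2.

1609 = 5·304 + 89
304 = 3·89 + 37
89 = 2·37 + 15
37 = 2·15 + 7
15 = 2·7 + 1
7 = 7·1 + 0  (stop)
So 1609/304 = [5; 3, 2, 2, 2, 7].

[5; 3, 2, 2, 2, 7]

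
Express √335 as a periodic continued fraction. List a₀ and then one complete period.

[18; 3, 3, 3, 36]

a₀ = ⌊√335⌋ = 18.
With m₀=0, d₀=1 and mₖ₊₁ = dₖaₖ − mₖ, dₖ₊₁ = (n − mₖ₊₁²)/dₖ, aₖ₊₁ = ⌊(a₀+mₖ₊₁)/dₖ₊₁⌋:
  k=1: m=18, d=11, a=3
  k=2: m=15, d=10, a=3
  k=3: m=15, d=11, a=3
  k=4: m=18, d=1, a=36
d=1 and a=2a₀=36 at k=4, so the next step gives (m, d) = (18, 11) again — its k=1 value — and the period has length 4.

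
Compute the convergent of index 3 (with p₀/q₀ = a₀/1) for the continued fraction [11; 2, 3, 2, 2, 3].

Using pₖ = aₖpₖ₋₁ + pₖ₋₂, qₖ = aₖqₖ₋₁ + qₖ₋₂ (with p₋₁=1, p₋₂=0, q₋₁=0, q₋₂=1):
  k=0: a=11, p=11, q=1
  k=1: a=2, p=23, q=2
  k=2: a=3, p=80, q=7
  k=3: a=2, p=183, q=16

183/16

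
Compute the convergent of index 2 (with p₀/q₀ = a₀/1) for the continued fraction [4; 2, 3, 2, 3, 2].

Using pₖ = aₖpₖ₋₁ + pₖ₋₂, qₖ = aₖqₖ₋₁ + qₖ₋₂ (with p₋₁=1, p₋₂=0, q₋₁=0, q₋₂=1):
  k=0: a=4, p=4, q=1
  k=1: a=2, p=9, q=2
  k=2: a=3, p=31, q=7

31/7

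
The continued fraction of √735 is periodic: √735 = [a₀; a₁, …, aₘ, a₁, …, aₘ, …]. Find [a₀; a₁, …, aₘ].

a₀ = ⌊√735⌋ = 27.

[27; 9, 54]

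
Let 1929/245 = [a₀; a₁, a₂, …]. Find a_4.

1929 = 7·245 + 214   →  a_0 = 7
245 = 1·214 + 31   →  a_1 = 1
214 = 6·31 + 28   →  a_2 = 6
31 = 1·28 + 3   →  a_3 = 1
28 = 9·3 + 1   →  a_4 = 9

9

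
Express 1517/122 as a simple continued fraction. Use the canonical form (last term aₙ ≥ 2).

[12; 2, 3, 3, 5]

1517 = 12*122 + 53
122 = 2*53 + 16
53 = 3*16 + 5
16 = 3*5 + 1
5 = 5*1 + 0  (stop)
So 1517/122 = [12; 2, 3, 3, 5].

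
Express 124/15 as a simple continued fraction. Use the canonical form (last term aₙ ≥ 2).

[8; 3, 1, 3]

124 = 8*15 + 4
15 = 3*4 + 3
4 = 1*3 + 1
3 = 3*1 + 0  (stop)
So 124/15 = [8; 3, 1, 3].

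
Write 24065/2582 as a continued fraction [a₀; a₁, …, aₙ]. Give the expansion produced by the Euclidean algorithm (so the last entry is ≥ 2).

24065 = 9·2582 + 827
2582 = 3·827 + 101
827 = 8·101 + 19
101 = 5·19 + 6
19 = 3·6 + 1
6 = 6·1 + 0  (stop)
So 24065/2582 = [9; 3, 8, 5, 3, 6].

[9; 3, 8, 5, 3, 6]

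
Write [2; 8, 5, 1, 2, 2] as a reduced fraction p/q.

694/327

Using pₖ = aₖpₖ₋₁ + pₖ₋₂ and qₖ = aₖqₖ₋₁ + qₖ₋₂:
  k=0: a=2, p=2, q=1
  k=1: a=8, p=17, q=8
  k=2: a=5, p=87, q=41
  k=3: a=1, p=104, q=49
  k=4: a=2, p=295, q=139
  k=5: a=2, p=694, q=327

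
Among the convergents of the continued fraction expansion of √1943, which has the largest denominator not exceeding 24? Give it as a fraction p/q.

√1943 = [44; 12, 1, 1, 2, 1, 1, 12, 88, …] (period length 8).
Convergents:
  p_0/q_0 = 44/1
  p_1/q_1 = 529/12
  p_2/q_2 = 573/13
  p_3/q_3 = 1102/25
q_2 = 13 ≤ 24 < 25 = q_3, so the answer is 573/13.

573/13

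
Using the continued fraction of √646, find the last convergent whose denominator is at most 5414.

√646 = [25; 2, 2, 2, 50, …] (period length 4).
Convergents:
  p_0/q_0 = 25/1
  p_1/q_1 = 51/2
  p_2/q_2 = 127/5
  p_3/q_3 = 305/12
  p_4/q_4 = 15377/605
  p_5/q_5 = 31059/1222
  p_6/q_6 = 77495/3049
  p_7/q_7 = 186049/7320
q_6 = 3049 ≤ 5414 < 7320 = q_7, so the answer is 77495/3049.

77495/3049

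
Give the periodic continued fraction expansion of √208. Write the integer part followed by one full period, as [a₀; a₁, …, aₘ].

a₀ = ⌊√208⌋ = 14.
With m₀=0, d₀=1 and mₖ₊₁ = dₖaₖ − mₖ, dₖ₊₁ = (n − mₖ₊₁²)/dₖ, aₖ₊₁ = ⌊(a₀+mₖ₊₁)/dₖ₊₁⌋:
  k=1: m=14, d=12, a=2
  k=2: m=10, d=9, a=2
  k=3: m=8, d=16, a=1
  k=4: m=8, d=9, a=2
  k=5: m=10, d=12, a=2
  k=6: m=14, d=1, a=28
d=1 and a=2a₀=28 at k=6, so the next step gives (m, d) = (14, 12) again — its k=1 value — and the period has length 6.

[14; 2, 2, 1, 2, 2, 28]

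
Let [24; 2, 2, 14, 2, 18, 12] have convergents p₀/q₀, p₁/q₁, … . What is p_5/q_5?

Using pₖ = aₖpₖ₋₁ + pₖ₋₂, qₖ = aₖqₖ₋₁ + qₖ₋₂ (with p₋₁=1, p₋₂=0, q₋₁=0, q₋₂=1):
  k=0: a=24, p=24, q=1
  k=1: a=2, p=49, q=2
  k=2: a=2, p=122, q=5
  k=3: a=14, p=1757, q=72
  k=4: a=2, p=3636, q=149
  k=5: a=18, p=67205, q=2754

67205/2754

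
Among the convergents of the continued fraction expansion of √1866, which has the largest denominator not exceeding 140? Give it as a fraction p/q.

3067/71

√1866 = [43; 5, 14, 5, 86, …] (period length 4).
Convergents:
  p_0/q_0 = 43/1
  p_1/q_1 = 216/5
  p_2/q_2 = 3067/71
  p_3/q_3 = 15551/360
q_2 = 71 ≤ 140 < 360 = q_3, so the answer is 3067/71.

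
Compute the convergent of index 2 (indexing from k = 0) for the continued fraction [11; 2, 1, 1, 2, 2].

34/3

Using pₖ = aₖpₖ₋₁ + pₖ₋₂, qₖ = aₖqₖ₋₁ + qₖ₋₂ (with p₋₁=1, p₋₂=0, q₋₁=0, q₋₂=1):
  k=0: a=11, p=11, q=1
  k=1: a=2, p=23, q=2
  k=2: a=1, p=34, q=3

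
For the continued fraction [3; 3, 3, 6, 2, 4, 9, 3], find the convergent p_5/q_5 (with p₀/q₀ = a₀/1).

2004/607

Using pₖ = aₖpₖ₋₁ + pₖ₋₂, qₖ = aₖqₖ₋₁ + qₖ₋₂ (with p₋₁=1, p₋₂=0, q₋₁=0, q₋₂=1):
  k=0: a=3, p=3, q=1
  k=1: a=3, p=10, q=3
  k=2: a=3, p=33, q=10
  k=3: a=6, p=208, q=63
  k=4: a=2, p=449, q=136
  k=5: a=4, p=2004, q=607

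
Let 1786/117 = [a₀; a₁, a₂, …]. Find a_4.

2

1786 = 15·117 + 31   →  a_0 = 15
117 = 3·31 + 24   →  a_1 = 3
31 = 1·24 + 7   →  a_2 = 1
24 = 3·7 + 3   →  a_3 = 3
7 = 2·3 + 1   →  a_4 = 2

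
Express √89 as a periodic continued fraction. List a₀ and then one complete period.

a₀ = ⌊√89⌋ = 9.
With m₀=0, d₀=1 and mₖ₊₁ = dₖaₖ − mₖ, dₖ₊₁ = (n − mₖ₊₁²)/dₖ, aₖ₊₁ = ⌊(a₀+mₖ₊₁)/dₖ₊₁⌋:
  k=1: m=9, d=8, a=2
  k=2: m=7, d=5, a=3
  k=3: m=8, d=5, a=3
  k=4: m=7, d=8, a=2
  k=5: m=9, d=1, a=18
d=1 and a=2a₀=18 at k=5, so the next step gives (m, d) = (9, 8) again — its k=1 value — and the period has length 5.

[9; 2, 3, 3, 2, 18]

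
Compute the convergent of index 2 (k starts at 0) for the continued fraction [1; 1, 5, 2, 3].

11/6

Using pₖ = aₖpₖ₋₁ + pₖ₋₂, qₖ = aₖqₖ₋₁ + qₖ₋₂ (with p₋₁=1, p₋₂=0, q₋₁=0, q₋₂=1):
  k=0: a=1, p=1, q=1
  k=1: a=1, p=2, q=1
  k=2: a=5, p=11, q=6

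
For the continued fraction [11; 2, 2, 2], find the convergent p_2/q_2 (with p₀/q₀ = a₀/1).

Using pₖ = aₖpₖ₋₁ + pₖ₋₂, qₖ = aₖqₖ₋₁ + qₖ₋₂ (with p₋₁=1, p₋₂=0, q₋₁=0, q₋₂=1):
  k=0: a=11, p=11, q=1
  k=1: a=2, p=23, q=2
  k=2: a=2, p=57, q=5

57/5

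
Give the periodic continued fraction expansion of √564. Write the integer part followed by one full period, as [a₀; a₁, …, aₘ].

a₀ = ⌊√564⌋ = 23.
With m₀=0, d₀=1 and mₖ₊₁ = dₖaₖ − mₖ, dₖ₊₁ = (n − mₖ₊₁²)/dₖ, aₖ₊₁ = ⌊(a₀+mₖ₊₁)/dₖ₊₁⌋:
  k=1: m=23, d=35, a=1
  k=2: m=12, d=12, a=2
  k=3: m=12, d=35, a=1
  k=4: m=23, d=1, a=46
d=1 and a=2a₀=46 at k=4, so the next step gives (m, d) = (23, 35) again — its k=1 value — and the period has length 4.

[23; 1, 2, 1, 46]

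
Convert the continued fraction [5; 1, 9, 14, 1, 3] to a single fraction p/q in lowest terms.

Using pₖ = aₖpₖ₋₁ + pₖ₋₂ and qₖ = aₖqₖ₋₁ + qₖ₋₂:
  k=0: a=5, p=5, q=1
  k=1: a=1, p=6, q=1
  k=2: a=9, p=59, q=10
  k=3: a=14, p=832, q=141
  k=4: a=1, p=891, q=151
  k=5: a=3, p=3505, q=594

3505/594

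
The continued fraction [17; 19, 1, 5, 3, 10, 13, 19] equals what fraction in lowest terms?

16566764/971635

Using pₖ = aₖpₖ₋₁ + pₖ₋₂ and qₖ = aₖqₖ₋₁ + qₖ₋₂:
  k=0: a=17, p=17, q=1
  k=1: a=19, p=324, q=19
  k=2: a=1, p=341, q=20
  k=3: a=5, p=2029, q=119
  k=4: a=3, p=6428, q=377
  k=5: a=10, p=66309, q=3889
  k=6: a=13, p=868445, q=50934
  k=7: a=19, p=16566764, q=971635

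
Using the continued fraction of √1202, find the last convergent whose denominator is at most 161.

√1202 = [34; 1, 2, 34, 2, 1, 68, …] (period length 6).
Convergents:
  p_0/q_0 = 34/1
  p_1/q_1 = 35/1
  p_2/q_2 = 104/3
  p_3/q_3 = 3571/103
  p_4/q_4 = 7246/209
q_3 = 103 ≤ 161 < 209 = q_4, so the answer is 3571/103.

3571/103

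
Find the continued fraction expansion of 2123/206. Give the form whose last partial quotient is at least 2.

2123 = 10×206 + 63
206 = 3×63 + 17
63 = 3×17 + 12
17 = 1×12 + 5
12 = 2×5 + 2
5 = 2×2 + 1
2 = 2×1 + 0  (stop)
So 2123/206 = [10; 3, 3, 1, 2, 2, 2].

[10; 3, 3, 1, 2, 2, 2]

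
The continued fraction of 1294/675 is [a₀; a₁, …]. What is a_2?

11

1294 = 1·675 + 619   →  a_0 = 1
675 = 1·619 + 56   →  a_1 = 1
619 = 11·56 + 3   →  a_2 = 11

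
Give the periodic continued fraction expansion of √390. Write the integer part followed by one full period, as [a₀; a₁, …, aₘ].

a₀ = ⌊√390⌋ = 19.
With m₀=0, d₀=1 and mₖ₊₁ = dₖaₖ − mₖ, dₖ₊₁ = (n − mₖ₊₁²)/dₖ, aₖ₊₁ = ⌊(a₀+mₖ₊₁)/dₖ₊₁⌋:
  k=1: m=19, d=29, a=1
  k=2: m=10, d=10, a=2
  k=3: m=10, d=29, a=1
  k=4: m=19, d=1, a=38
d=1 and a=2a₀=38 at k=4, so the next step gives (m, d) = (19, 29) again — its k=1 value — and the period has length 4.

[19; 1, 2, 1, 38]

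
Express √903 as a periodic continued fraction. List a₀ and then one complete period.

[30; 20, 60]

a₀ = ⌊√903⌋ = 30.
With m₀=0, d₀=1 and mₖ₊₁ = dₖaₖ − mₖ, dₖ₊₁ = (n − mₖ₊₁²)/dₖ, aₖ₊₁ = ⌊(a₀+mₖ₊₁)/dₖ₊₁⌋:
  k=1: m=30, d=3, a=20
  k=2: m=30, d=1, a=60
d=1 and a=2a₀=60 at k=2, so the next step gives (m, d) = (30, 3) again — its k=1 value — and the period has length 2.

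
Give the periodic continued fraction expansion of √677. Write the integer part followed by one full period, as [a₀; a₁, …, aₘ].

a₀ = ⌊√677⌋ = 26.

[26; 52]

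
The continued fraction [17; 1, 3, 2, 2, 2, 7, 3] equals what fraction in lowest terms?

Using pₖ = aₖpₖ₋₁ + pₖ₋₂ and qₖ = aₖqₖ₋₁ + qₖ₋₂:
  k=0: a=17, p=17, q=1
  k=1: a=1, p=18, q=1
  k=2: a=3, p=71, q=4
  k=3: a=2, p=160, q=9
  k=4: a=2, p=391, q=22
  k=5: a=2, p=942, q=53
  k=6: a=7, p=6985, q=393
  k=7: a=3, p=21897, q=1232

21897/1232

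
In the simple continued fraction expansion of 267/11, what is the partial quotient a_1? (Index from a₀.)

267 = 24·11 + 3   →  a_0 = 24
11 = 3·3 + 2   →  a_1 = 3

3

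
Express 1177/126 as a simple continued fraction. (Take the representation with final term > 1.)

[9; 2, 1, 13, 3]

1177 = 9*126 + 43
126 = 2*43 + 40
43 = 1*40 + 3
40 = 13*3 + 1
3 = 3*1 + 0  (stop)
So 1177/126 = [9; 2, 1, 13, 3].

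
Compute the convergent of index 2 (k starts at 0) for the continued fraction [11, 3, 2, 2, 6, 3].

Using pₖ = aₖpₖ₋₁ + pₖ₋₂, qₖ = aₖqₖ₋₁ + qₖ₋₂ (with p₋₁=1, p₋₂=0, q₋₁=0, q₋₂=1):
  k=0: a=11, p=11, q=1
  k=1: a=3, p=34, q=3
  k=2: a=2, p=79, q=7

79/7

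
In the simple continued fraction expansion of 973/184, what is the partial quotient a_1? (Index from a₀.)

973 = 5·184 + 53   →  a_0 = 5
184 = 3·53 + 25   →  a_1 = 3

3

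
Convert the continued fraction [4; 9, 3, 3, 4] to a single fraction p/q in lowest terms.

Fold from the inside: start with 4/1.
  3 + 1/4 = 13/4
  3 + 4/13 = 43/13
  9 + 13/43 = 400/43
  4 + 43/400 = 1643/400

1643/400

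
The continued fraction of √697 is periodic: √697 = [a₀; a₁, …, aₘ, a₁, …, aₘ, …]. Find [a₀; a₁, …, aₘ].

a₀ = ⌊√697⌋ = 26.
With m₀=0, d₀=1 and mₖ₊₁ = dₖaₖ − mₖ, dₖ₊₁ = (n − mₖ₊₁²)/dₖ, aₖ₊₁ = ⌊(a₀+mₖ₊₁)/dₖ₊₁⌋:
  k=1: m=26, d=21, a=2
  k=2: m=16, d=21, a=2
  k=3: m=26, d=1, a=52
d=1 and a=2a₀=52 at k=3, so the next step gives (m, d) = (26, 21) again — its k=1 value — and the period has length 3.

[26; 2, 2, 52]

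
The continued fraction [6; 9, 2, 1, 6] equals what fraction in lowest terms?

1142/187

Using pₖ = aₖpₖ₋₁ + pₖ₋₂ and qₖ = aₖqₖ₋₁ + qₖ₋₂:
  k=0: a=6, p=6, q=1
  k=1: a=9, p=55, q=9
  k=2: a=2, p=116, q=19
  k=3: a=1, p=171, q=28
  k=4: a=6, p=1142, q=187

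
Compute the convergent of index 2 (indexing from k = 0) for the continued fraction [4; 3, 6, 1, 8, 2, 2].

Using pₖ = aₖpₖ₋₁ + pₖ₋₂, qₖ = aₖqₖ₋₁ + qₖ₋₂ (with p₋₁=1, p₋₂=0, q₋₁=0, q₋₂=1):
  k=0: a=4, p=4, q=1
  k=1: a=3, p=13, q=3
  k=2: a=6, p=82, q=19

82/19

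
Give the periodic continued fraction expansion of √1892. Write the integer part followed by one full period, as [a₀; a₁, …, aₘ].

[43; 2, 86]

a₀ = ⌊√1892⌋ = 43.
With m₀=0, d₀=1 and mₖ₊₁ = dₖaₖ − mₖ, dₖ₊₁ = (n − mₖ₊₁²)/dₖ, aₖ₊₁ = ⌊(a₀+mₖ₊₁)/dₖ₊₁⌋:
  k=1: m=43, d=43, a=2
  k=2: m=43, d=1, a=86
d=1 and a=2a₀=86 at k=2, so the next step gives (m, d) = (43, 43) again — its k=1 value — and the period has length 2.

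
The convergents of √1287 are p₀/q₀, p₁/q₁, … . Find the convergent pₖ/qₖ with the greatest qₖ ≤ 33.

287/8

√1287 = [35; 1, 6, 1, 70, …] (period length 4).
Convergents:
  p_0/q_0 = 35/1
  p_1/q_1 = 36/1
  p_2/q_2 = 251/7
  p_3/q_3 = 287/8
  p_4/q_4 = 20341/567
q_3 = 8 ≤ 33 < 567 = q_4, so the answer is 287/8.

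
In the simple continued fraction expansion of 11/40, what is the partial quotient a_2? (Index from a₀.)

11 = 0·40 + 11   →  a_0 = 0
40 = 3·11 + 7   →  a_1 = 3
11 = 1·7 + 4   →  a_2 = 1

1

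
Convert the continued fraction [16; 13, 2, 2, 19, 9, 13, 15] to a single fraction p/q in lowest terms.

Fold from the inside: start with 15/1.
  13 + 1/15 = 196/15
  9 + 15/196 = 1779/196
  19 + 196/1779 = 33997/1779
  2 + 1779/33997 = 69773/33997
  2 + 33997/69773 = 173543/69773
  13 + 69773/173543 = 2325832/173543
  16 + 173543/2325832 = 37386855/2325832

37386855/2325832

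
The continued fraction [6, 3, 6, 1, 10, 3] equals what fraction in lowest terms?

Fold from the inside: start with 3/1.
  10 + 1/3 = 31/3
  1 + 3/31 = 34/31
  6 + 31/34 = 235/34
  3 + 34/235 = 739/235
  6 + 235/739 = 4669/739

4669/739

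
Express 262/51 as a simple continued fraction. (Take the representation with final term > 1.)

[5; 7, 3, 2]

262 = 5×51 + 7
51 = 7×7 + 2
7 = 3×2 + 1
2 = 2×1 + 0  (stop)
So 262/51 = [5; 7, 3, 2].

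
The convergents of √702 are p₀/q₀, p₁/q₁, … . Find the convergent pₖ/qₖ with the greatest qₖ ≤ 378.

√702 = [26; 2, 52, …] (period length 2).
Convergents:
  p_0/q_0 = 26/1
  p_1/q_1 = 53/2
  p_2/q_2 = 2782/105
  p_3/q_3 = 5617/212
  p_4/q_4 = 294866/11129
q_3 = 212 ≤ 378 < 11129 = q_4, so the answer is 5617/212.

5617/212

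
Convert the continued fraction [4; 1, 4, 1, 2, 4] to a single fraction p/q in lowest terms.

Using pₖ = aₖpₖ₋₁ + pₖ₋₂ and qₖ = aₖqₖ₋₁ + qₖ₋₂:
  k=0: a=4, p=4, q=1
  k=1: a=1, p=5, q=1
  k=2: a=4, p=24, q=5
  k=3: a=1, p=29, q=6
  k=4: a=2, p=82, q=17
  k=5: a=4, p=357, q=74

357/74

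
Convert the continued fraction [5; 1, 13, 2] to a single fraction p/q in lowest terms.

Fold from the inside: start with 2/1.
  13 + 1/2 = 27/2
  1 + 2/27 = 29/27
  5 + 27/29 = 172/29

172/29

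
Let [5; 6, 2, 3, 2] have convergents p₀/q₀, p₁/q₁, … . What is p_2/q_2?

67/13

Using pₖ = aₖpₖ₋₁ + pₖ₋₂, qₖ = aₖqₖ₋₁ + qₖ₋₂ (with p₋₁=1, p₋₂=0, q₋₁=0, q₋₂=1):
  k=0: a=5, p=5, q=1
  k=1: a=6, p=31, q=6
  k=2: a=2, p=67, q=13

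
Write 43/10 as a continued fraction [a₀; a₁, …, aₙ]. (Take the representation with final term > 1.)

43 = 4×10 + 3
10 = 3×3 + 1
3 = 3×1 + 0  (stop)
So 43/10 = [4; 3, 3].

[4; 3, 3]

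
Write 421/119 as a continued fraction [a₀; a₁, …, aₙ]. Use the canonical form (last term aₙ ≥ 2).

[3; 1, 1, 6, 9]

421 = 3×119 + 64
119 = 1×64 + 55
64 = 1×55 + 9
55 = 6×9 + 1
9 = 9×1 + 0  (stop)
So 421/119 = [3; 1, 1, 6, 9].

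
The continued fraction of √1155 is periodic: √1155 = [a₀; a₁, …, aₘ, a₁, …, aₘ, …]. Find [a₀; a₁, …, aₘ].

[33; 1, 66]

a₀ = ⌊√1155⌋ = 33.
With m₀=0, d₀=1 and mₖ₊₁ = dₖaₖ − mₖ, dₖ₊₁ = (n − mₖ₊₁²)/dₖ, aₖ₊₁ = ⌊(a₀+mₖ₊₁)/dₖ₊₁⌋:
  k=1: m=33, d=66, a=1
  k=2: m=33, d=1, a=66
d=1 and a=2a₀=66 at k=2, so the next step gives (m, d) = (33, 66) again — its k=1 value — and the period has length 2.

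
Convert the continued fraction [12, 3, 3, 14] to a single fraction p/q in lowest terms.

1759/143

Using pₖ = aₖpₖ₋₁ + pₖ₋₂ and qₖ = aₖqₖ₋₁ + qₖ₋₂:
  k=0: a=12, p=12, q=1
  k=1: a=3, p=37, q=3
  k=2: a=3, p=123, q=10
  k=3: a=14, p=1759, q=143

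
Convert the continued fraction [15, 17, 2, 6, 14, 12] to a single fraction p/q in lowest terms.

Fold from the inside: start with 12/1.
  14 + 1/12 = 169/12
  6 + 12/169 = 1026/169
  2 + 169/1026 = 2221/1026
  17 + 1026/2221 = 38783/2221
  15 + 2221/38783 = 583966/38783

583966/38783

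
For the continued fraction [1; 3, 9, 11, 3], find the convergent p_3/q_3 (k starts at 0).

411/311

Using pₖ = aₖpₖ₋₁ + pₖ₋₂, qₖ = aₖqₖ₋₁ + qₖ₋₂ (with p₋₁=1, p₋₂=0, q₋₁=0, q₋₂=1):
  k=0: a=1, p=1, q=1
  k=1: a=3, p=4, q=3
  k=2: a=9, p=37, q=28
  k=3: a=11, p=411, q=311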